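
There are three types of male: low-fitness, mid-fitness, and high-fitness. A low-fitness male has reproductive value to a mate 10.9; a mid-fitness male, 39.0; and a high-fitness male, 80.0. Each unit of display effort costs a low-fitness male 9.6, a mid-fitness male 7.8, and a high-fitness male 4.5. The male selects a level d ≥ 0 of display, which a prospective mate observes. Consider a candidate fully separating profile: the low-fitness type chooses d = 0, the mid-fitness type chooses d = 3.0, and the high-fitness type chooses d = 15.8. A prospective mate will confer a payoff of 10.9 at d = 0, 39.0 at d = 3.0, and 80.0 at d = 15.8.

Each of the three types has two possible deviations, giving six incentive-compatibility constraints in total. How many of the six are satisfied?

High-fitness (own payoff 80.0 − 4.5×15.8 = 8.9): to d=0 gives 10.9 → profitable ✗; to d=3.0 gives 39.0 − 4.5×3.0 = 25.5 → profitable ✗.
Mid-fitness (own payoff 39.0 − 7.8×3.0 = 15.6): to d=0 gives 10.9 → no gain ✓; to d=15.8 gives 80.0 − 7.8×15.8 = -43.24 → no gain ✓.
Low-fitness (own payoff 10.9): to d=3.0 gives 39.0 − 9.6×3.0 = 10.2 → no gain ✓; to d=15.8 gives 80.0 − 9.6×15.8 = -71.68 → no gain ✓.
4 of the 6 constraints hold; not an equilibrium.

4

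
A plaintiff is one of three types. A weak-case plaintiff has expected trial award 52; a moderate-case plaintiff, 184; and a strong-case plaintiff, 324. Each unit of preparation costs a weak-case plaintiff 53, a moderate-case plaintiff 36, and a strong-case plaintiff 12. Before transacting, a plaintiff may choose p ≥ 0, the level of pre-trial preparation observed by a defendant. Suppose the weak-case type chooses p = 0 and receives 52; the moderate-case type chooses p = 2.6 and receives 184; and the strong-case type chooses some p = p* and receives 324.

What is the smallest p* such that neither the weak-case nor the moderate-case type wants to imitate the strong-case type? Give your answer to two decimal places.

6.49

Moderate-case type (on-path payoff 184 − 36×2.6 = 90.4) won't mimic when 90.4 ≥ 324 − 36·p*, i.e. p* ≥ 6.49.
Weak-case type (on-path payoff 52) won't mimic when 52 ≥ 324 − 53·p*, i.e. p* ≥ 5.13.
Both must hold, so p* = max(5.13, 6.49) = 6.49. The moderate-case type's constraint binds.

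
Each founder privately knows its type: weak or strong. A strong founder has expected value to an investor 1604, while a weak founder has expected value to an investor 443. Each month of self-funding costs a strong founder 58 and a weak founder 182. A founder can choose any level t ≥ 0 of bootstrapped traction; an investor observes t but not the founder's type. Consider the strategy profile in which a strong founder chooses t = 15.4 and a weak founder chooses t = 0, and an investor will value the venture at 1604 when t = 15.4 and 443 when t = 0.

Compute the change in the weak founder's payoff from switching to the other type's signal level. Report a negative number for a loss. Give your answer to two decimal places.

Playing t = 0 the weak founder receives 443.
Deviating to t = 15.4 brings payment 1604 at cost 182 × 15.4 = 2802.8, netting -1198.8.
Gain from deviating: -1198.8 − 443 = -1641.80.
The gain is negative, so the weak type's incentive-compatibility constraint is satisfied.

-1641.80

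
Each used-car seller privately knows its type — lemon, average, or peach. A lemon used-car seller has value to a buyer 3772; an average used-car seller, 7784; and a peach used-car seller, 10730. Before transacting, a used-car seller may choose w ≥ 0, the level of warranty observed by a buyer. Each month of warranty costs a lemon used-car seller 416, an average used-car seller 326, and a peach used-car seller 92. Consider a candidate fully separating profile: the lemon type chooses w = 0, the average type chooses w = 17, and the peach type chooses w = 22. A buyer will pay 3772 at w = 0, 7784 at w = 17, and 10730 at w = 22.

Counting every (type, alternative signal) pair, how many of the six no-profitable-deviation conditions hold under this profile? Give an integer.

Lemon (own payoff 3772): to w=17 gives 7784 − 416×17 = 712 → no gain ✓; to w=22 gives 10730 − 416×22 = 1578 → no gain ✓.
Average (own payoff 7784 − 326×17 = 2242): to w=0 gives 3772 → profitable ✗; to w=22 gives 10730 − 326×22 = 3558 → profitable ✗.
Peach (own payoff 10730 − 92×22 = 8706): to w=0 gives 3772 → no gain ✓; to w=17 gives 7784 − 92×17 = 6220 → no gain ✓.
4 of the 6 constraints hold; not an equilibrium.

4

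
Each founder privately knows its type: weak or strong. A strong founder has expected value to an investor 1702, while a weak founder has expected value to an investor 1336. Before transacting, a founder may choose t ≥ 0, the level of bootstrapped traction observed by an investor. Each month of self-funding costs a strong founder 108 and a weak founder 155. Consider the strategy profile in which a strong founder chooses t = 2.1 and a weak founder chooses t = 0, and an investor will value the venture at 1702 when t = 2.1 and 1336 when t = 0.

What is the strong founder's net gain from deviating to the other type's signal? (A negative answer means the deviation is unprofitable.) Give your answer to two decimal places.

Playing t = 2.1 the strong founder receives 1702 − 108 × 2.1 = 1475.2.
Deviating to t = 0 yields 1336 instead.
Gain from deviating: 1336 − 1475.2 = -139.20.
The gain is negative, so the strong type's incentive-compatibility constraint is satisfied.

-139.20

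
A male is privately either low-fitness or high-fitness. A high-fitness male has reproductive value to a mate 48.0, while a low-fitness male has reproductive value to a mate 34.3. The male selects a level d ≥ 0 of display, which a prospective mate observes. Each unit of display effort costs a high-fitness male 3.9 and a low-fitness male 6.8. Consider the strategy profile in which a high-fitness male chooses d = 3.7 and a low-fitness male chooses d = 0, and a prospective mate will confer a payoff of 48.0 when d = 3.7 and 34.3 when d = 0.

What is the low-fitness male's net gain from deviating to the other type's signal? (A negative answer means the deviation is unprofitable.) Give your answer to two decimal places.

-11.46

Playing d = 0 the low-fitness male receives 34.3.
Deviating to d = 3.7 brings payment 48.0 at cost 6.8 × 3.7 = 25.16, netting 22.84.
Gain from deviating: 22.84 − 34.3 = -11.46.
The gain is negative, so the low-fitness type's incentive-compatibility constraint is satisfied.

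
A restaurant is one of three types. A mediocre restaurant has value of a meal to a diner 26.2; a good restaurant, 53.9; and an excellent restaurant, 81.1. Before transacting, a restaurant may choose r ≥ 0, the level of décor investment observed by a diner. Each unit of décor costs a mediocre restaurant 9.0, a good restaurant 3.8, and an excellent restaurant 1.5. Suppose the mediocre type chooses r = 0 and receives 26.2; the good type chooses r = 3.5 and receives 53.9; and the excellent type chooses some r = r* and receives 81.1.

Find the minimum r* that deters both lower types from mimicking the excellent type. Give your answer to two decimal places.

10.66

Mediocre type (on-path payoff 26.2) won't mimic when 26.2 ≥ 81.1 − 9.0·r*, i.e. r* ≥ 6.10.
Good type (on-path payoff 53.9 − 3.8×3.5 = 40.6) won't mimic when 40.6 ≥ 81.1 − 3.8·r*, i.e. r* ≥ 10.66.
Both must hold, so r* = max(6.10, 10.66) = 10.66. The good type's constraint binds.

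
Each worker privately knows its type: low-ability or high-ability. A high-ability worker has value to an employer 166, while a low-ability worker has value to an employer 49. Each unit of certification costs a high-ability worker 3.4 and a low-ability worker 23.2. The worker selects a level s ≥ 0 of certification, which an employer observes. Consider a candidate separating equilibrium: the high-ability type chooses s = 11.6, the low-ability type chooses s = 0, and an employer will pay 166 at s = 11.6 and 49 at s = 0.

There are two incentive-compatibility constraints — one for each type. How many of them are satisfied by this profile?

2

High-ability type: signal → 166 − 3.4 × 11.6 = 126.56; deviate to 0 → 49. IC holds (126.56 ≥ 49).
Low-ability type: stay at 0 → 49; mimic → 166 − 23.2 × 11.6 = -103.12. IC holds (49 ≥ -103.12).
2 of 2 constraints hold, so this is a separating equilibrium.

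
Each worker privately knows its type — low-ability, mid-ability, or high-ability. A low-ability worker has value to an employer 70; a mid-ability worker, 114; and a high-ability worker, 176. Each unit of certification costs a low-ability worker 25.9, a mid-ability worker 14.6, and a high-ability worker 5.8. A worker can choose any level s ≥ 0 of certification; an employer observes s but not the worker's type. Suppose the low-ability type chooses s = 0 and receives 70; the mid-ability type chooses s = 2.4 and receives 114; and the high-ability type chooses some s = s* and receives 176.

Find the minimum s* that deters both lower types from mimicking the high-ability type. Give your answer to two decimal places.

6.65

Low-ability type (on-path payoff 70) won't mimic when 70 ≥ 176 − 25.9·s*, i.e. s* ≥ 4.09.
Mid-ability type (on-path payoff 114 − 14.6×2.4 = 78.96) won't mimic when 78.96 ≥ 176 − 14.6·s*, i.e. s* ≥ 6.65.
Both must hold, so s* = max(4.09, 6.65) = 6.65. The mid-ability type's constraint binds.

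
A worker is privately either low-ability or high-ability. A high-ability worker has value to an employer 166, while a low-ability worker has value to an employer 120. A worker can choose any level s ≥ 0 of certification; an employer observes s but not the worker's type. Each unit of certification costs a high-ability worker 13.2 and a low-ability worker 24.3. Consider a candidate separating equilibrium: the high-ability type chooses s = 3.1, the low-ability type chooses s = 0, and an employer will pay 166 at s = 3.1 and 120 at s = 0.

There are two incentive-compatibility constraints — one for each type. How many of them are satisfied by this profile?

High-ability type: signal → 166 − 13.2 × 3.1 = 125.08; deviate to 0 → 120. IC holds (125.08 ≥ 120).
Low-ability type: stay at 0 → 120; mimic → 166 − 24.3 × 3.1 = 90.67. IC holds (120 ≥ 90.67).
2 of 2 constraints hold, so this is a separating equilibrium.

2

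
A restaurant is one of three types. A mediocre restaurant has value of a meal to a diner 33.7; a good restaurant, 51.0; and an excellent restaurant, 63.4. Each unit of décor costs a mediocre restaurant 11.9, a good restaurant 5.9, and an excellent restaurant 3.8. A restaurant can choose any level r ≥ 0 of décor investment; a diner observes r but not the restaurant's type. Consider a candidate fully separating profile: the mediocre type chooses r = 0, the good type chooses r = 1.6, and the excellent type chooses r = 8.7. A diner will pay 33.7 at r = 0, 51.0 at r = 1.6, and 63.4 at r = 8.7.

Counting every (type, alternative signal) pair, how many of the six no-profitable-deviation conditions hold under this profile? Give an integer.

4

Excellent (own payoff 63.4 − 3.8×8.7 = 30.34): to r=0 gives 33.7 → profitable ✗; to r=1.6 gives 51.0 − 3.8×1.6 = 44.92 → profitable ✗.
Good (own payoff 51.0 − 5.9×1.6 = 41.56): to r=0 gives 33.7 → no gain ✓; to r=8.7 gives 63.4 − 5.9×8.7 = 12.07 → no gain ✓.
Mediocre (own payoff 33.7): to r=1.6 gives 51.0 − 11.9×1.6 = 31.96 → no gain ✓; to r=8.7 gives 63.4 − 11.9×8.7 = -40.13 → no gain ✓.
4 of the 6 constraints hold; not an equilibrium.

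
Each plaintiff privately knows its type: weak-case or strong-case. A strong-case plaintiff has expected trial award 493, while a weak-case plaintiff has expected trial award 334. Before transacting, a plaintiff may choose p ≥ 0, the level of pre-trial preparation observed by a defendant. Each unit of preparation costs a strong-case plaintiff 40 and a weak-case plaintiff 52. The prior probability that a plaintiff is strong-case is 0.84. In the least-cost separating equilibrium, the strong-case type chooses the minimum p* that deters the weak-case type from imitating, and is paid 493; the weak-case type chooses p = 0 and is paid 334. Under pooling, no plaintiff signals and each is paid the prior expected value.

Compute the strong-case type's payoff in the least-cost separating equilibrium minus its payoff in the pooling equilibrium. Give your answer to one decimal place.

-96.9

Least-cost separating signal: p* solves 334 = 493 − 52·p*, so p* = (493 − 334)/52 ≈ 3.0577.
Strong-case type's separating payoff: 493 − 40 × p* = 493 − 40 × (493 − 334)/52 = 493 − 6360/52 ≈ 370.692.
Pooling payoff: 0.84 × 493 + 0.16 × 334 = 467.56.
Difference: 370.692 − 467.56 = -96.868, i.e. -96.9 to one decimal place.
The strong-case type would prefer the pooling outcome.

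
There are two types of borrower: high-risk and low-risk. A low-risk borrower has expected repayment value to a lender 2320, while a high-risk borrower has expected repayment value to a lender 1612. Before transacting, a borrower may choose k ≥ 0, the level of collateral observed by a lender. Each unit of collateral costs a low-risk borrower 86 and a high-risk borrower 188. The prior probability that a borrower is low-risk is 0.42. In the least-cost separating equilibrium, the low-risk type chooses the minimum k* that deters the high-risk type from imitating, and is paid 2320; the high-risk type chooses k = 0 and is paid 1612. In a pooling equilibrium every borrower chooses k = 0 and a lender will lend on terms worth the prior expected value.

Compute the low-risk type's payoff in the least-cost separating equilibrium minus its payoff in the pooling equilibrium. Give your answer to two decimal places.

86.77

Least-cost separating signal: k* solves 1612 = 2320 − 188·k*, so k* = (2320 − 1612)/188 ≈ 3.7660.
Low-risk type's separating payoff: 2320 − 86 × k* = 2320 − 86 × (2320 − 1612)/188 = 2320 − 60888/188 ≈ 1996.1277.
Pooling payoff: 0.42 × 2320 + 0.58 × 1612 = 1909.36.
Difference: 1996.1277 − 1909.36 = 86.7677, i.e. 86.77 to two decimal places.
The low-risk type prefers to separate.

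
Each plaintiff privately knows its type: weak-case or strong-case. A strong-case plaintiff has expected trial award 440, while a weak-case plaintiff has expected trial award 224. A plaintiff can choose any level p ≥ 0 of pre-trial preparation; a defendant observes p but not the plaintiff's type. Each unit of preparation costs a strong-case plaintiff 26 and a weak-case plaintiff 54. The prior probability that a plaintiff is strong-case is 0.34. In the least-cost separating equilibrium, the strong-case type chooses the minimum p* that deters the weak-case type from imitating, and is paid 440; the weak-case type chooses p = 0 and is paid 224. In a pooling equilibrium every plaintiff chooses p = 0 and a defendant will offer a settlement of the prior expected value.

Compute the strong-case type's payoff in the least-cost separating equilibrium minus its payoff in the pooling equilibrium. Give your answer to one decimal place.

Least-cost separating signal: p* solves 224 = 440 − 54·p*, so p* = (440 − 224)/54 = 4.
Strong-case type's separating payoff: 440 − 26 × p* = 440 − 26 × (440 − 224)/54 = 440 − 5616/54 = 336.
Pooling payoff: 0.34 × 440 + 0.66 × 224 = 297.44.
Difference: 336 − 297.44 = 38.56, i.e. 38.6 to one decimal place.
The strong-case type prefers to separate.

38.6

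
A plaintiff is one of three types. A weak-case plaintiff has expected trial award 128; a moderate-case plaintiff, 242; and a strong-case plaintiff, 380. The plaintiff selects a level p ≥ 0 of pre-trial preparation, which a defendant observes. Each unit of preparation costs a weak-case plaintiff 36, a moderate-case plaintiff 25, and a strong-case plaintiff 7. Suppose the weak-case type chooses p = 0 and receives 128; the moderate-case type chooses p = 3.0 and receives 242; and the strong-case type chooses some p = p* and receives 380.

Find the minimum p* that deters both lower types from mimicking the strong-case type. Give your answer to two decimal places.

Moderate-case type (on-path payoff 242 − 25×3.0 = 167) won't mimic when 167 ≥ 380 − 25·p*, i.e. p* ≥ 8.52.
Weak-case type (on-path payoff 128) won't mimic when 128 ≥ 380 − 36·p*, i.e. p* ≥ 7.00.
Both must hold, so p* = max(7.00, 8.52) = 8.52. The moderate-case type's constraint binds.

8.52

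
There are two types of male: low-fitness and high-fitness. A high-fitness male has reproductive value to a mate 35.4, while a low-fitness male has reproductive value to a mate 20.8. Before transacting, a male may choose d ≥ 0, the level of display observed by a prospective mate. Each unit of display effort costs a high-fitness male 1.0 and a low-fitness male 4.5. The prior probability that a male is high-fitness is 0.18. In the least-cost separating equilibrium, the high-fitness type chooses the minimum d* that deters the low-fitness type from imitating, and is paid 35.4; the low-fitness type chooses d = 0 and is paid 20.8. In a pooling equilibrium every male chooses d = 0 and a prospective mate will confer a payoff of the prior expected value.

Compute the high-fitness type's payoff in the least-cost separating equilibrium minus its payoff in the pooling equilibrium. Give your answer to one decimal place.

Least-cost separating signal: d* solves 20.8 = 35.4 − 4.5·d*, so d* = (35.4 − 20.8)/4.5 ≈ 3.2444.
High-fitness type's separating payoff: 35.4 − 1.0 × d* = 35.4 − 1.0 × (35.4 − 20.8)/4.5 = 35.4 − 14.6/4.5 ≈ 32.156.
Pooling payoff: 0.18 × 35.4 + 0.82 × 20.8 = 23.428.
Difference: 32.156 − 23.428 = 8.728, i.e. 8.7 to one decimal place.
The high-fitness type prefers to separate.

8.7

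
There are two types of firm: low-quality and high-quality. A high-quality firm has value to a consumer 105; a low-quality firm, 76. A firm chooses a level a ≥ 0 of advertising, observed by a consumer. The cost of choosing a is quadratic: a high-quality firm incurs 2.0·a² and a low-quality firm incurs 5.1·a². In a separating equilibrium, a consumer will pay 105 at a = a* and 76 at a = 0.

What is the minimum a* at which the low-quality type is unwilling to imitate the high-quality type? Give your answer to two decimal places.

2.38

The low-quality type at a = 0 receives 76; imitating at a* yields 105 − 5.1·a*².
Indifference: 76 = 105 − 5.1·a*², so a*² = (105 − 76) / 5.1 ≈ 5.6863.
a* = √5.6863 ≈ 2.38.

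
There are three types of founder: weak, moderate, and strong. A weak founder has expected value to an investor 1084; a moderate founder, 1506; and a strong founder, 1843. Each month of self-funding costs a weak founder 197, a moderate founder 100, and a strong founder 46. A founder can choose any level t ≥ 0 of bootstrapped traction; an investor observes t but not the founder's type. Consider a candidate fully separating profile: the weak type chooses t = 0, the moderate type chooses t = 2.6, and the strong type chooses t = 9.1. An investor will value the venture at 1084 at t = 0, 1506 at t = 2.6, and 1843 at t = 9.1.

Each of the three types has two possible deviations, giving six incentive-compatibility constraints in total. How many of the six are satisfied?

Strong (own payoff 1843 − 46×9.1 = 1424.4): to t=0 gives 1084 → no gain ✓; to t=2.6 gives 1506 − 46×2.6 = 1386.4 → no gain ✓.
Moderate (own payoff 1506 − 100×2.6 = 1246): to t=0 gives 1084 → no gain ✓; to t=9.1 gives 1843 − 100×9.1 = 933 → no gain ✓.
Weak (own payoff 1084): to t=2.6 gives 1506 − 197×2.6 = 993.8 → no gain ✓; to t=9.1 gives 1843 − 197×9.1 = 50.3 → no gain ✓.
6 of the 6 constraints hold; this profile is a separating equilibrium.

6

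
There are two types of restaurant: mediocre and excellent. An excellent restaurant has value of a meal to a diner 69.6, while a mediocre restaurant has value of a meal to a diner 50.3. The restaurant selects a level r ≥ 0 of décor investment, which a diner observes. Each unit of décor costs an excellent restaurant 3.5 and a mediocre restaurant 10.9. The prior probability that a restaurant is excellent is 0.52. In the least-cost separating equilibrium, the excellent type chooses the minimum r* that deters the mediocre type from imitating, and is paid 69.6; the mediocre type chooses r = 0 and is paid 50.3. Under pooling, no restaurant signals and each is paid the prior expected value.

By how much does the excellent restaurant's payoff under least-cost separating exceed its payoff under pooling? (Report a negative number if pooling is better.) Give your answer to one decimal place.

3.1

Least-cost separating signal: r* solves 50.3 = 69.6 − 10.9·r*, so r* = (69.6 − 50.3)/10.9 ≈ 1.7706.
Excellent type's separating payoff: 69.6 − 3.5 × r* = 69.6 − 3.5 × (69.6 − 50.3)/10.9 = 69.6 − 67.55/10.9 ≈ 63.403.
Pooling payoff: 0.52 × 69.6 + 0.48 × 50.3 = 60.336.
Difference: 63.403 − 60.336 = 3.067, i.e. 3.1 to one decimal place.
The excellent type prefers to separate.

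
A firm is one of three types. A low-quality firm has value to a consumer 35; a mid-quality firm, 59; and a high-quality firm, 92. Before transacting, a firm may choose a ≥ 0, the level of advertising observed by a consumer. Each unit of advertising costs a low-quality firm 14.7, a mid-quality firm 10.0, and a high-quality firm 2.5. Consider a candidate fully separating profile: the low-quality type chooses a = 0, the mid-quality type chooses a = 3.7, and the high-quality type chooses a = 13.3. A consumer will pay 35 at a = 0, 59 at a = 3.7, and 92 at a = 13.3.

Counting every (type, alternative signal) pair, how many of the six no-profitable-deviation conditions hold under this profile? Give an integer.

5

Mid-quality (own payoff 59 − 10.0×3.7 = 22): to a=0 gives 35 → profitable ✗; to a=13.3 gives 92 − 10.0×13.3 = -41 → no gain ✓.
Low-quality (own payoff 35): to a=3.7 gives 59 − 14.7×3.7 = 4.61 → no gain ✓; to a=13.3 gives 92 − 14.7×13.3 = -103.51 → no gain ✓.
High-quality (own payoff 92 − 2.5×13.3 = 58.75): to a=0 gives 35 → no gain ✓; to a=3.7 gives 59 − 2.5×3.7 = 49.75 → no gain ✓.
5 of the 6 constraints hold; not an equilibrium.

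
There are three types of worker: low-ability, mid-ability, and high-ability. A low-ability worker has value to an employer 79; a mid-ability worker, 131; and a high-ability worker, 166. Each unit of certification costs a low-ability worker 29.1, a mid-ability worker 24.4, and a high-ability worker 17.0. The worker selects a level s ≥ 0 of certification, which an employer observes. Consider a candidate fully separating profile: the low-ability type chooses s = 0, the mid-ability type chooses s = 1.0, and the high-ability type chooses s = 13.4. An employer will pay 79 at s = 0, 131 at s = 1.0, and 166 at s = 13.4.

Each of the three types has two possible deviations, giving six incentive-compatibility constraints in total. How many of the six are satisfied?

3

Low-ability (own payoff 79): to s=1.0 gives 131 − 29.1×1.0 = 101.9 → profitable ✗; to s=13.4 gives 166 − 29.1×13.4 = -223.94 → no gain ✓.
Mid-ability (own payoff 131 − 24.4×1.0 = 106.6): to s=0 gives 79 → no gain ✓; to s=13.4 gives 166 − 24.4×13.4 = -160.96 → no gain ✓.
High-ability (own payoff 166 − 17.0×13.4 = -61.8): to s=0 gives 79 → profitable ✗; to s=1.0 gives 131 − 17.0×1.0 = 114 → profitable ✗.
3 of the 6 constraints hold; not an equilibrium.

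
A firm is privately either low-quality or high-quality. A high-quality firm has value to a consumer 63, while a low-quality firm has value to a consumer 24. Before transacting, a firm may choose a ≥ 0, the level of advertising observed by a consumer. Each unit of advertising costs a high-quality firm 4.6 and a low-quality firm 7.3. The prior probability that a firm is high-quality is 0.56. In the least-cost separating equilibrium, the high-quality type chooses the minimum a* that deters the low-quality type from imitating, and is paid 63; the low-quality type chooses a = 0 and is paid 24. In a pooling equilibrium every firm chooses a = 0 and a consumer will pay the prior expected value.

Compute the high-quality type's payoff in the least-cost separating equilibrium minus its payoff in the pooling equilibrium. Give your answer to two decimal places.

-7.42

Least-cost separating signal: a* solves 24 = 63 − 7.3·a*, so a* = (63 − 24)/7.3 ≈ 5.3425.
High-quality type's separating payoff: 63 − 4.6 × a* = 63 − 4.6 × (63 − 24)/7.3 = 63 − 179.4/7.3 ≈ 38.4247.
Pooling payoff: 0.56 × 63 + 0.44 × 24 = 45.84.
Difference: 38.4247 − 45.84 = -7.4153, i.e. -7.42 to two decimal places.
The high-quality type would prefer the pooling outcome.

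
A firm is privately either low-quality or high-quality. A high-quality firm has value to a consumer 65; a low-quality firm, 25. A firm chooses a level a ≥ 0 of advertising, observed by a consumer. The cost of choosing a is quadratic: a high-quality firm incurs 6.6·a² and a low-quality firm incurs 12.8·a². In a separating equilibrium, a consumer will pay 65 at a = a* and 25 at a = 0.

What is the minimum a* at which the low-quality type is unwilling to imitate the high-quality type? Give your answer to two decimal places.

1.77

The low-quality type at a = 0 receives 25; imitating at a* yields 65 − 12.8·a*².
Indifference: 25 = 65 − 12.8·a*², so a*² = (65 − 25) / 12.8 = 3.125.
a* = √3.125 ≈ 1.77.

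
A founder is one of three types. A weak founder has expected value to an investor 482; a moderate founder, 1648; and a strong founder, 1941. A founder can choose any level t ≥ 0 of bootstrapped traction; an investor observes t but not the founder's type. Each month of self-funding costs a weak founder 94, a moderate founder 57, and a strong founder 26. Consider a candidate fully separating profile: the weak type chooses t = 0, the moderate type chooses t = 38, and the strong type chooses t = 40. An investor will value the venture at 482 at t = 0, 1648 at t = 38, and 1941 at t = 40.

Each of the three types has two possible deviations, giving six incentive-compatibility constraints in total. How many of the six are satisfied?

Strong (own payoff 1941 − 26×40 = 901): to t=0 gives 482 → no gain ✓; to t=38 gives 1648 − 26×38 = 660 → no gain ✓.
Moderate (own payoff 1648 − 57×38 = -518): to t=0 gives 482 → profitable ✗; to t=40 gives 1941 − 57×40 = -339 → profitable ✗.
Weak (own payoff 482): to t=38 gives 1648 − 94×38 = -1924 → no gain ✓; to t=40 gives 1941 − 94×40 = -1819 → no gain ✓.
4 of the 6 constraints hold; not an equilibrium.

4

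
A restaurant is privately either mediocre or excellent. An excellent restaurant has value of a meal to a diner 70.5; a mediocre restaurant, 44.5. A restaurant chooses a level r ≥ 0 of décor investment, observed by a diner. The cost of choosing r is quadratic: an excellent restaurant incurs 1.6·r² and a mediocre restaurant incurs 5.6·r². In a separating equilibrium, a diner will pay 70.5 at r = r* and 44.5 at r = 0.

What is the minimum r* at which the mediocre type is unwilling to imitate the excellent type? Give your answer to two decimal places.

2.15

The mediocre type at r = 0 receives 44.5; imitating at r* yields 70.5 − 5.6·r*².
Indifference: 44.5 = 70.5 − 5.6·r*², so r*² = (70.5 − 44.5) / 5.6 ≈ 4.6429.
r* = √4.6429 ≈ 2.15.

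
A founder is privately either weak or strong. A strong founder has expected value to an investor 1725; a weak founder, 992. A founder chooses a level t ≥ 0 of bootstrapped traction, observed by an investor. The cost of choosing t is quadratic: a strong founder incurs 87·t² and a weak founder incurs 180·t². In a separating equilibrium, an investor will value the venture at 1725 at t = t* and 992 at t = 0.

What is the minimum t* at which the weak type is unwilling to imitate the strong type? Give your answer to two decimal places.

2.02

The weak type at t = 0 receives 992; imitating at t* yields 1725 − 180·t*².
Indifference: 992 = 1725 − 180·t*², so t*² = (1725 − 992) / 180 ≈ 4.0722.
t* = √4.0722 ≈ 2.02.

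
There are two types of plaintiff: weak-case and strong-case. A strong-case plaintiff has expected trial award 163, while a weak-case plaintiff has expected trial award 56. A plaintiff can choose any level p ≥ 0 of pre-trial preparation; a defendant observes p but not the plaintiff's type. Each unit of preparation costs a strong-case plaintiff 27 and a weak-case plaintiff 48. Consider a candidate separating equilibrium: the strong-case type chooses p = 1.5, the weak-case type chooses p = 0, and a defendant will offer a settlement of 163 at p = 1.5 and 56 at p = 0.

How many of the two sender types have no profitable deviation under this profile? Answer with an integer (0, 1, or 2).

1

Strong-case type: signal → 163 − 27 × 1.5 = 122.5; deviate to 0 → 56. IC holds (122.5 ≥ 56).
Weak-case type: stay at 0 → 56; mimic → 163 − 48 × 1.5 = 91. IC fails (56 < 91).
1 of 2 constraints hold, so this profile is not an equilibrium.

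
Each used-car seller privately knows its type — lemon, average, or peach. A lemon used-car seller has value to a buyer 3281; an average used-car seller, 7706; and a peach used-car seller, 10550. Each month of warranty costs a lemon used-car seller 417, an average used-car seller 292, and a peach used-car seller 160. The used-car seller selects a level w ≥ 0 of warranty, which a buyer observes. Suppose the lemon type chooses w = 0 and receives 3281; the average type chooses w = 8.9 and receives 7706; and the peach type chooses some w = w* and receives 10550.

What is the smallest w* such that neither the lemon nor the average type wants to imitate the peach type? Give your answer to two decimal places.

18.64

Lemon type (on-path payoff 3281) won't mimic when 3281 ≥ 10550 − 417·w*, i.e. w* ≥ 17.43.
Average type (on-path payoff 7706 − 292×8.9 = 5107.2) won't mimic when 5107.2 ≥ 10550 − 292·w*, i.e. w* ≥ 18.64.
Both must hold, so w* = max(17.43, 18.64) = 18.64. The average type's constraint binds.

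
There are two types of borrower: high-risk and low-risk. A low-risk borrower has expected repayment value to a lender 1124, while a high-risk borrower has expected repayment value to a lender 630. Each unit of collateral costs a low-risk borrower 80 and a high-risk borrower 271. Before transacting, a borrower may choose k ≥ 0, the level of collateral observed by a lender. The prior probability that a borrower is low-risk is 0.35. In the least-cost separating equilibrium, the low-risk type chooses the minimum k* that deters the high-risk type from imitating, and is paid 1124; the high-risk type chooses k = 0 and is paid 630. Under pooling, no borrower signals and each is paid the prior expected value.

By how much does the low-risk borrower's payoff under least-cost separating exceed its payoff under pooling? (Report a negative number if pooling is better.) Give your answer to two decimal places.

Least-cost separating signal: k* solves 630 = 1124 − 271·k*, so k* = (1124 − 630)/271 ≈ 1.8229.
Low-risk type's separating payoff: 1124 − 80 × k* = 1124 − 80 × (1124 − 630)/271 = 1124 − 39520/271 ≈ 978.1697.
Pooling payoff: 0.35 × 1124 + 0.65 × 630 = 802.9.
Difference: 978.1697 − 802.9 = 175.2697, i.e. 175.27 to two decimal places.
The low-risk type prefers to separate.

175.27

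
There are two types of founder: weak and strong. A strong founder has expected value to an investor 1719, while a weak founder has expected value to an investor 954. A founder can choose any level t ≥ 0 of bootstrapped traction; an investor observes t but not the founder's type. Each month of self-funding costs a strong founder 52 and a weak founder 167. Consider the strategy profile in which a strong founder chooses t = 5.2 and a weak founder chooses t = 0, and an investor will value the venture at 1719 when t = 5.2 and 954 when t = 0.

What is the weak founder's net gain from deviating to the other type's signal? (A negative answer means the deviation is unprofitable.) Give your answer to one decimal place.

-103.4

Playing t = 0 the weak founder receives 954.
Deviating to t = 5.2 brings payment 1719 at cost 167 × 5.2 = 868.4, netting 850.6.
Gain from deviating: 850.6 − 954 = -103.4.
The gain is negative, so the weak type's incentive-compatibility constraint is satisfied.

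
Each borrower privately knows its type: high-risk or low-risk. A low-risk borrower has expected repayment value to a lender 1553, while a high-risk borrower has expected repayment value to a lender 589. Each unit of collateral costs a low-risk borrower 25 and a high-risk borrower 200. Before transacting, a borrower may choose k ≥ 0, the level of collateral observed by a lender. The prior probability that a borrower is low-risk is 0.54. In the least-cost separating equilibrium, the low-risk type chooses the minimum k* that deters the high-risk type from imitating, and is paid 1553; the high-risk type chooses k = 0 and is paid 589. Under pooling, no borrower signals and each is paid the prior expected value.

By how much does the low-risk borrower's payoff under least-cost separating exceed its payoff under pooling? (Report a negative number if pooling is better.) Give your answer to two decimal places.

Least-cost separating signal: k* solves 589 = 1553 − 200·k*, so k* = (1553 − 589)/200 = 4.82.
Low-risk type's separating payoff: 1553 − 25 × k* = 1553 − 25 × (1553 − 589)/200 = 1553 − 24100/200 = 1432.5.
Pooling payoff: 0.54 × 1553 + 0.46 × 589 = 1109.56.
Difference: 1432.5 − 1109.56 = 322.94.
The low-risk type prefers to separate.

322.94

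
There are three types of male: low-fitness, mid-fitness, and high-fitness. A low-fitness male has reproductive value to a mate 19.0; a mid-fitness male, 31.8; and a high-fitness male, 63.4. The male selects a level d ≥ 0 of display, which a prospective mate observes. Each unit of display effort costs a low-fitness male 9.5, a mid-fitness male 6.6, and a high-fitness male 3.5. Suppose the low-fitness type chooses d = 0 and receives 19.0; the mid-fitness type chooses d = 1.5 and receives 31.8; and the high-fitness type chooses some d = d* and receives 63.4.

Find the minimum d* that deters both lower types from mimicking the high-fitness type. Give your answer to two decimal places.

Mid-fitness type (on-path payoff 31.8 − 6.6×1.5 = 21.9) won't mimic when 21.9 ≥ 63.4 − 6.6·d*, i.e. d* ≥ 6.29.
Low-fitness type (on-path payoff 19.0) won't mimic when 19.0 ≥ 63.4 − 9.5·d*, i.e. d* ≥ 4.67.
Both must hold, so d* = max(4.67, 6.29) = 6.29. The mid-fitness type's constraint binds.

6.29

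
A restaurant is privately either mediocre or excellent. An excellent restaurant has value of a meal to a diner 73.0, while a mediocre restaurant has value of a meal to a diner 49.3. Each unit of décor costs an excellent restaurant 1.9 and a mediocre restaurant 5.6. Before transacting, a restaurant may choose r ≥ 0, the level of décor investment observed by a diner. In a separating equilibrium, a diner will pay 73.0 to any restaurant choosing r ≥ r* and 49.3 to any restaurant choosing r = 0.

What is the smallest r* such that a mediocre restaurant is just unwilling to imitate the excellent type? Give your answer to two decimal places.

4.23

A mediocre restaurant choosing r = 0 receives 49.3.
Imitating at r* instead would pay 73.0 at cost 5.6·r*, netting 73.0 − 5.6·r*.
Indifference: 49.3 = 73.0 − 5.6·r*, so r* = (73.0 − 49.3) / 5.6 ≈ 4.23.
At r* the mediocre type's incentive constraint just binds; the excellent type strictly prefers r* since its per-unit cost is lower.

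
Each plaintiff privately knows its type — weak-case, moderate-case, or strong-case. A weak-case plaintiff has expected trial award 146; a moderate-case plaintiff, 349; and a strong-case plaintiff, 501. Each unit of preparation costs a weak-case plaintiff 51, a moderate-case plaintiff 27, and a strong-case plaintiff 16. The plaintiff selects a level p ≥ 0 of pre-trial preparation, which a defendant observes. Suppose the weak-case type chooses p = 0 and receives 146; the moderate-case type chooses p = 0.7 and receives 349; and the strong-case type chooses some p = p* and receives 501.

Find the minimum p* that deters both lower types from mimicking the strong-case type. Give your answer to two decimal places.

Moderate-case type (on-path payoff 349 − 27×0.7 = 330.1) won't mimic when 330.1 ≥ 501 − 27·p*, i.e. p* ≥ 6.33.
Weak-case type (on-path payoff 146) won't mimic when 146 ≥ 501 − 51·p*, i.e. p* ≥ 6.96.
Both must hold, so p* = max(6.96, 6.33) = 6.96. The weak-case type's constraint binds.

6.96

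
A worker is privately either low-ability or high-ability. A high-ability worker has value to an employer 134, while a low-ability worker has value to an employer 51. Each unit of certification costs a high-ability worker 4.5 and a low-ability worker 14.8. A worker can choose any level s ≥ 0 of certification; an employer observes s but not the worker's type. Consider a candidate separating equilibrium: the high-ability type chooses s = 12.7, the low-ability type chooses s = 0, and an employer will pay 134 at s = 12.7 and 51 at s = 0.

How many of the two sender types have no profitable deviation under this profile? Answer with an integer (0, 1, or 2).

2

Low-ability type: stay at 0 → 51; mimic → 134 − 14.8 × 12.7 = -53.96. IC holds (51 ≥ -53.96).
High-ability type: signal → 134 − 4.5 × 12.7 = 76.85; deviate to 0 → 51. IC holds (76.85 ≥ 51).
2 of 2 constraints hold, so this is a separating equilibrium.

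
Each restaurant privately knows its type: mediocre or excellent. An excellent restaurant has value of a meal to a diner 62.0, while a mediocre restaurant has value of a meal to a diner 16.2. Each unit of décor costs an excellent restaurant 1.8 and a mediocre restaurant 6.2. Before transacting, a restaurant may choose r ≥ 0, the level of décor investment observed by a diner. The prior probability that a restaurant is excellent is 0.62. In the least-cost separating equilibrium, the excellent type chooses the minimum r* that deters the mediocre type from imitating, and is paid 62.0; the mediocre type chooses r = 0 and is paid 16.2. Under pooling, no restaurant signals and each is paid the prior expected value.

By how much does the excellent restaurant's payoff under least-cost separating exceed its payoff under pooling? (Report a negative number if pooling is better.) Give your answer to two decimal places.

4.11

Least-cost separating signal: r* solves 16.2 = 62.0 − 6.2·r*, so r* = (62.0 − 16.2)/6.2 ≈ 7.3871.
Excellent type's separating payoff: 62.0 − 1.8 × r* = 62.0 − 1.8 × (62.0 − 16.2)/6.2 = 62.0 − 82.44/6.2 ≈ 48.7032.
Pooling payoff: 0.62 × 62.0 + 0.38 × 16.2 = 44.596.
Difference: 48.7032 − 44.596 = 4.1072, i.e. 4.11 to two decimal places.
The excellent type prefers to separate.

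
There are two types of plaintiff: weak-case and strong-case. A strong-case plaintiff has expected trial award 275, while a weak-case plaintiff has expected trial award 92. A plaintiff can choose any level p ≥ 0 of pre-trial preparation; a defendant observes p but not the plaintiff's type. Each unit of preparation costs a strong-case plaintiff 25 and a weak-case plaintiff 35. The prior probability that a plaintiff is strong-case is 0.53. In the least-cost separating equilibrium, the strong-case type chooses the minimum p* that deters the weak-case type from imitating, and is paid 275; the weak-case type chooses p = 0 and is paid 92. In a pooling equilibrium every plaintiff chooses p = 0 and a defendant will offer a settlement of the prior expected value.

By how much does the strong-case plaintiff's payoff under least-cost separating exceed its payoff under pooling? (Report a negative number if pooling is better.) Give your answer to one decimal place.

-44.7

Least-cost separating signal: p* solves 92 = 275 − 35·p*, so p* = (275 − 92)/35 ≈ 5.2286.
Strong-case type's separating payoff: 275 − 25 × p* = 275 − 25 × (275 − 92)/35 = 275 − 4575/35 ≈ 144.286.
Pooling payoff: 0.53 × 275 + 0.47 × 92 = 188.99.
Difference: 144.286 − 188.99 = -44.704, i.e. -44.7 to one decimal place.
The strong-case type would prefer the pooling outcome.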